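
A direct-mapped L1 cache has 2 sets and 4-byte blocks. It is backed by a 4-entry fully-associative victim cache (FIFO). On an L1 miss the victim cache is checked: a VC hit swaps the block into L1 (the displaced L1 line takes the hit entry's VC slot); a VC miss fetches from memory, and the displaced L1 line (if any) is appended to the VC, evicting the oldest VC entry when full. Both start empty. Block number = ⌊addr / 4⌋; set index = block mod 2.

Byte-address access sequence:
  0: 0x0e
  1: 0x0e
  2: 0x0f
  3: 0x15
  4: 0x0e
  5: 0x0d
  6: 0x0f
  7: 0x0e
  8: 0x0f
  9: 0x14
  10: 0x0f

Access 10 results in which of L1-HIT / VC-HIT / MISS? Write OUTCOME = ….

  [0] addr=0xe blk=3 s=1: MISS | VC []
  [1] addr=0xe blk=3 s=1: L1-HIT | VC []
  [2] addr=0xf blk=3 s=1: L1-HIT | VC []
  [3] addr=0x15 blk=5 s=1: MISS | VC [3]
  [4] addr=0xe blk=3 s=1: VC-HIT | VC [5]
  [5] addr=0xd blk=3 s=1: L1-HIT | VC [5]
  [6] addr=0xf blk=3 s=1: L1-HIT | VC [5]
  [7] addr=0xe blk=3 s=1: L1-HIT | VC [5]
  [8] addr=0xf blk=3 s=1: L1-HIT | VC [5]
  [9] addr=0x14 blk=5 s=1: VC-HIT | VC [3]
  [10] addr=0xf blk=3 s=1: VC-HIT | VC [5]

OUTCOME = VC-HIT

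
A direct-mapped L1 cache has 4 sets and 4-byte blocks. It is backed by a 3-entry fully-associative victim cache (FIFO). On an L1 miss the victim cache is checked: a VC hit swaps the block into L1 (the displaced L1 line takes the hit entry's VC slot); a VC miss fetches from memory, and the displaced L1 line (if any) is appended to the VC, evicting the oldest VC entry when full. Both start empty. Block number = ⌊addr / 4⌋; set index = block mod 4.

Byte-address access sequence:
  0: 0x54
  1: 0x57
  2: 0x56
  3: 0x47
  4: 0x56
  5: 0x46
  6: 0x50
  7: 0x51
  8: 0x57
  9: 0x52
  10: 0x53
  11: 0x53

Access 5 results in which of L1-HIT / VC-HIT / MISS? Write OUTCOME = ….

  [0] addr=0x54 blk=21 s=1: MISS | VC []
  [1] addr=0x57 blk=21 s=1: L1-HIT | VC []
  [2] addr=0x56 blk=21 s=1: L1-HIT | VC []
  [3] addr=0x47 blk=17 s=1: MISS | VC [21]
  [4] addr=0x56 blk=21 s=1: VC-HIT | VC [17]
  [5] addr=0x46 blk=17 s=1: VC-HIT | VC [21]
  [6] addr=0x50 blk=20 s=0: MISS | VC [21]
  [7] addr=0x51 blk=20 s=0: L1-HIT | VC [21]
  [8] addr=0x57 blk=21 s=1: VC-HIT | VC [17]
  [9] addr=0x52 blk=20 s=0: L1-HIT | VC [17]
  [10] addr=0x53 blk=20 s=0: L1-HIT | VC [17]
  [11] addr=0x53 blk=20 s=0: L1-HIT | VC [17]

OUTCOME = VC-HIT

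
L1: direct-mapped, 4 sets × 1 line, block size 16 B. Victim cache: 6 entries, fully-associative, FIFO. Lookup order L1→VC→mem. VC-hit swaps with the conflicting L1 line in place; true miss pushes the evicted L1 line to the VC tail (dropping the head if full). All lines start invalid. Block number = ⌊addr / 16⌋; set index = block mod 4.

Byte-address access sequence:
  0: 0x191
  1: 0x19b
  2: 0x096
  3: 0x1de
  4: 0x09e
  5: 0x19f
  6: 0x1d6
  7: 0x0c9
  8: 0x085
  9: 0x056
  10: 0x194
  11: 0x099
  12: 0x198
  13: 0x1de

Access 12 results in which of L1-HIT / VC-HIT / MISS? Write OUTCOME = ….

OUTCOME = VC-HIT

0: 0x191 (blk 25, set 1) → MISS  vc=[]
1: 0x19b (blk 25, set 1) → L1-HIT  vc=[]
2: 0x96 (blk 9, set 1) → MISS  vc=[25]
3: 0x1de (blk 29, set 1) → MISS  vc=[25, 9]
4: 0x9e (blk 9, set 1) → VC-HIT  vc=[25, 29]
5: 0x19f (blk 25, set 1) → VC-HIT  vc=[9, 29]
6: 0x1d6 (blk 29, set 1) → VC-HIT  vc=[9, 25]
7: 0xc9 (blk 12, set 0) → MISS  vc=[9, 25]
8: 0x85 (blk 8, set 0) → MISS  vc=[9, 25, 12]
9: 0x56 (blk 5, set 1) → MISS  vc=[9, 25, 12, 29]
10: 0x194 (blk 25, set 1) → VC-HIT  vc=[9, 5, 12, 29]
11: 0x99 (blk 9, set 1) → VC-HIT  vc=[25, 5, 12, 29]
12: 0x198 (blk 25, set 1) → VC-HIT  vc=[9, 5, 12, 29]
13: 0x1de (blk 29, set 1) → VC-HIT  vc=[9, 5, 12, 25]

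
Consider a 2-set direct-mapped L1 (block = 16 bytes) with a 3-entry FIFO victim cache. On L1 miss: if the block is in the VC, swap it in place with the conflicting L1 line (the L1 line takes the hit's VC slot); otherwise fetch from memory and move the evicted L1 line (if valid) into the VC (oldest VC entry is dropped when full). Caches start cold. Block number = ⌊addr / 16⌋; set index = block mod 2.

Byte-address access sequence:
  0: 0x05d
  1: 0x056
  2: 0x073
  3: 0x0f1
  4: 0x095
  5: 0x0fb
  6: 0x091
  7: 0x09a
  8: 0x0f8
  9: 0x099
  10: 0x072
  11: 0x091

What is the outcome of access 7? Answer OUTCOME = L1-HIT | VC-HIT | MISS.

#0 0x5d→b5/s1 MISS; vc=[]
#1 0x56→b5/s1 L1-HIT; vc=[]
#2 0x73→b7/s1 MISS; vc=[5]
#3 0xf1→b15/s1 MISS; vc=[5,7]
#4 0x95→b9/s1 MISS; vc=[5,7,15]
#5 0xfb→b15/s1 VC-HIT; vc=[5,7,9]
#6 0x91→b9/s1 VC-HIT; vc=[5,7,15]
#7 0x9a→b9/s1 L1-HIT; vc=[5,7,15]
#8 0xf8→b15/s1 VC-HIT; vc=[5,7,9]
#9 0x99→b9/s1 VC-HIT; vc=[5,7,15]
#10 0x72→b7/s1 VC-HIT; vc=[5,9,15]
#11 0x91→b9/s1 VC-HIT; vc=[5,7,15]

OUTCOME = L1-HIT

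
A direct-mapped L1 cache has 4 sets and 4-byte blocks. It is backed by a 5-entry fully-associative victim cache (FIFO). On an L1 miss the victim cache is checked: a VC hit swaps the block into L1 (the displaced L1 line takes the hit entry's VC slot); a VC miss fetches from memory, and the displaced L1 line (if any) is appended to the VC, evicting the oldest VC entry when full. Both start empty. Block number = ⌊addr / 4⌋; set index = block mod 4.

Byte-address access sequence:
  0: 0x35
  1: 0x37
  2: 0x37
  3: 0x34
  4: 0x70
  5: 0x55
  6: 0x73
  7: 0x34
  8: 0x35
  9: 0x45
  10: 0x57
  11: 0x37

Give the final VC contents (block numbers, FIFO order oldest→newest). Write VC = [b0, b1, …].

0: 0x35 (blk 13, set 1) → MISS  vc=[]
1: 0x37 (blk 13, set 1) → L1-HIT  vc=[]
2: 0x37 (blk 13, set 1) → L1-HIT  vc=[]
3: 0x34 (blk 13, set 1) → L1-HIT  vc=[]
4: 0x70 (blk 28, set 0) → MISS  vc=[]
5: 0x55 (blk 21, set 1) → MISS  vc=[13]
6: 0x73 (blk 28, set 0) → L1-HIT  vc=[13]
7: 0x34 (blk 13, set 1) → VC-HIT  vc=[21]
8: 0x35 (blk 13, set 1) → L1-HIT  vc=[21]
9: 0x45 (blk 17, set 1) → MISS  vc=[21, 13]
10: 0x57 (blk 21, set 1) → VC-HIT  vc=[17, 13]
11: 0x37 (blk 13, set 1) → VC-HIT  vc=[17, 21]

VC = [17, 21]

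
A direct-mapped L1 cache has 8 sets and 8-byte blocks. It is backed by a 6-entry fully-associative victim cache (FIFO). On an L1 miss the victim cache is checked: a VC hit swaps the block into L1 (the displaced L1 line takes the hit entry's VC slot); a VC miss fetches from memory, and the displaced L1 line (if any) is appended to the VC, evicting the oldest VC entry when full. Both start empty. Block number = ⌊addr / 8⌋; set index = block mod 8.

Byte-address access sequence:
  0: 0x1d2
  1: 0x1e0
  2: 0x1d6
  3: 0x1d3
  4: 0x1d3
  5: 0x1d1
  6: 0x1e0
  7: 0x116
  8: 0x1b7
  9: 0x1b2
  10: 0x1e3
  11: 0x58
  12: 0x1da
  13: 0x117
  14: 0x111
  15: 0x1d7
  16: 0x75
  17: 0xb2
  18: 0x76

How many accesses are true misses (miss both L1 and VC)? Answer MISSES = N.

#0 0x1d2→b58/s2 MISS; vc=[]
#1 0x1e0→b60/s4 MISS; vc=[]
#2 0x1d6→b58/s2 L1-HIT; vc=[]
#3 0x1d3→b58/s2 L1-HIT; vc=[]
#4 0x1d3→b58/s2 L1-HIT; vc=[]
#5 0x1d1→b58/s2 L1-HIT; vc=[]
#6 0x1e0→b60/s4 L1-HIT; vc=[]
#7 0x116→b34/s2 MISS; vc=[58]
#8 0x1b7→b54/s6 MISS; vc=[58]
#9 0x1b2→b54/s6 L1-HIT; vc=[58]
#10 0x1e3→b60/s4 L1-HIT; vc=[58]
#11 0x58→b11/s3 MISS; vc=[58]
#12 0x1da→b59/s3 MISS; vc=[58,11]
#13 0x117→b34/s2 L1-HIT; vc=[58,11]
#14 0x111→b34/s2 L1-HIT; vc=[58,11]
#15 0x1d7→b58/s2 VC-HIT; vc=[34,11]
#16 0x75→b14/s6 MISS; vc=[34,11,54]
#17 0xb2→b22/s6 MISS; vc=[34,11,54,14]
#18 0x76→b14/s6 VC-HIT; vc=[34,11,54,22]

MISSES = 8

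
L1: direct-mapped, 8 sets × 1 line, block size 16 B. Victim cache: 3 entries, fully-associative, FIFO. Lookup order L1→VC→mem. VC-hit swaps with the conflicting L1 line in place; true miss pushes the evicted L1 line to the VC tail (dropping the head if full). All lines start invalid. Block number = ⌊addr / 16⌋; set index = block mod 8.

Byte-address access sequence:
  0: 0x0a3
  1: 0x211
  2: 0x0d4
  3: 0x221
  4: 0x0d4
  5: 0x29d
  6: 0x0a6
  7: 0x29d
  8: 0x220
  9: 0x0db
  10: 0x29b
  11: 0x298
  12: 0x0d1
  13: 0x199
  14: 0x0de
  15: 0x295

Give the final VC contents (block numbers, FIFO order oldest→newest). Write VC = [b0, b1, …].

VC = [10, 33, 25]

0: 0xa3 (blk 10, set 2) → MISS  vc=[]
1: 0x211 (blk 33, set 1) → MISS  vc=[]
2: 0xd4 (blk 13, set 5) → MISS  vc=[]
3: 0x221 (blk 34, set 2) → MISS  vc=[10]
4: 0xd4 (blk 13, set 5) → L1-HIT  vc=[10]
5: 0x29d (blk 41, set 1) → MISS  vc=[10, 33]
6: 0xa6 (blk 10, set 2) → VC-HIT  vc=[34, 33]
7: 0x29d (blk 41, set 1) → L1-HIT  vc=[34, 33]
8: 0x220 (blk 34, set 2) → VC-HIT  vc=[10, 33]
9: 0xdb (blk 13, set 5) → L1-HIT  vc=[10, 33]
10: 0x29b (blk 41, set 1) → L1-HIT  vc=[10, 33]
11: 0x298 (blk 41, set 1) → L1-HIT  vc=[10, 33]
12: 0xd1 (blk 13, set 5) → L1-HIT  vc=[10, 33]
13: 0x199 (blk 25, set 1) → MISS  vc=[10, 33, 41]
14: 0xde (blk 13, set 5) → L1-HIT  vc=[10, 33, 41]
15: 0x295 (blk 41, set 1) → VC-HIT  vc=[10, 33, 25]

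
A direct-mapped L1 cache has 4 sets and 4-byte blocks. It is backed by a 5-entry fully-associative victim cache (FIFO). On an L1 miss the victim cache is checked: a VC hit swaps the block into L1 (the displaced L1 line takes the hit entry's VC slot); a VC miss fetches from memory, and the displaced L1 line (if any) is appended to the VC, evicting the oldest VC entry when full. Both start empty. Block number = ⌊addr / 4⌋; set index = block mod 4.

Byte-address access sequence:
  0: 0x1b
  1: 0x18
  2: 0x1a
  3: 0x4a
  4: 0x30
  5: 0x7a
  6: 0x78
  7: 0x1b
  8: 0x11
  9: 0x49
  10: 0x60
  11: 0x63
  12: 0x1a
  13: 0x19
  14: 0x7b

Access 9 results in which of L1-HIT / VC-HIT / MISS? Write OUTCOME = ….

OUTCOME = VC-HIT

0: 0x1b (blk 6, set 2) → MISS  vc=[]
1: 0x18 (blk 6, set 2) → L1-HIT  vc=[]
2: 0x1a (blk 6, set 2) → L1-HIT  vc=[]
3: 0x4a (blk 18, set 2) → MISS  vc=[6]
4: 0x30 (blk 12, set 0) → MISS  vc=[6]
5: 0x7a (blk 30, set 2) → MISS  vc=[6, 18]
6: 0x78 (blk 30, set 2) → L1-HIT  vc=[6, 18]
7: 0x1b (blk 6, set 2) → VC-HIT  vc=[30, 18]
8: 0x11 (blk 4, set 0) → MISS  vc=[30, 18, 12]
9: 0x49 (blk 18, set 2) → VC-HIT  vc=[30, 6, 12]
10: 0x60 (blk 24, set 0) → MISS  vc=[30, 6, 12, 4]
11: 0x63 (blk 24, set 0) → L1-HIT  vc=[30, 6, 12, 4]
12: 0x1a (blk 6, set 2) → VC-HIT  vc=[30, 18, 12, 4]
13: 0x19 (blk 6, set 2) → L1-HIT  vc=[30, 18, 12, 4]
14: 0x7b (blk 30, set 2) → VC-HIT  vc=[6, 18, 12, 4]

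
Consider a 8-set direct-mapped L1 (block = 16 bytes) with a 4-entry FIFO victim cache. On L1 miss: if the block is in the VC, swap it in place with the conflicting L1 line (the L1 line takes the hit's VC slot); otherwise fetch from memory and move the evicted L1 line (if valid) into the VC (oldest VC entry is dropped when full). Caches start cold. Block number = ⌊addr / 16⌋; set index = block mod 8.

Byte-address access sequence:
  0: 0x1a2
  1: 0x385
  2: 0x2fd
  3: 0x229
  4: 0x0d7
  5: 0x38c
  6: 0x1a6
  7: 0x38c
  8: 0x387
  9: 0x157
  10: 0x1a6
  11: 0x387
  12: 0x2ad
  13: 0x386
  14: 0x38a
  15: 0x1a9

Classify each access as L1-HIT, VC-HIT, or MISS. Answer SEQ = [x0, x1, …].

  [0] addr=0x1a2 blk=26 s=2: MISS | VC []
  [1] addr=0x385 blk=56 s=0: MISS | VC []
  [2] addr=0x2fd blk=47 s=7: MISS | VC []
  [3] addr=0x229 blk=34 s=2: MISS | VC [26]
  [4] addr=0xd7 blk=13 s=5: MISS | VC [26]
  [5] addr=0x38c blk=56 s=0: L1-HIT | VC [26]
  [6] addr=0x1a6 blk=26 s=2: VC-HIT | VC [34]
  [7] addr=0x38c blk=56 s=0: L1-HIT | VC [34]
  [8] addr=0x387 blk=56 s=0: L1-HIT | VC [34]
  [9] addr=0x157 blk=21 s=5: MISS | VC [34, 13]
  [10] addr=0x1a6 blk=26 s=2: L1-HIT | VC [34, 13]
  [11] addr=0x387 blk=56 s=0: L1-HIT | VC [34, 13]
  [12] addr=0x2ad blk=42 s=2: MISS | VC [34, 13, 26]
  [13] addr=0x386 blk=56 s=0: L1-HIT | VC [34, 13, 26]
  [14] addr=0x38a blk=56 s=0: L1-HIT | VC [34, 13, 26]
  [15] addr=0x1a9 blk=26 s=2: VC-HIT | VC [34, 13, 42]

SEQ = [MISS, MISS, MISS, MISS, MISS, L1-HIT, VC-HIT, L1-HIT, L1-HIT, MISS, L1-HIT, L1-HIT, MISS, L1-HIT, L1-HIT, VC-HIT]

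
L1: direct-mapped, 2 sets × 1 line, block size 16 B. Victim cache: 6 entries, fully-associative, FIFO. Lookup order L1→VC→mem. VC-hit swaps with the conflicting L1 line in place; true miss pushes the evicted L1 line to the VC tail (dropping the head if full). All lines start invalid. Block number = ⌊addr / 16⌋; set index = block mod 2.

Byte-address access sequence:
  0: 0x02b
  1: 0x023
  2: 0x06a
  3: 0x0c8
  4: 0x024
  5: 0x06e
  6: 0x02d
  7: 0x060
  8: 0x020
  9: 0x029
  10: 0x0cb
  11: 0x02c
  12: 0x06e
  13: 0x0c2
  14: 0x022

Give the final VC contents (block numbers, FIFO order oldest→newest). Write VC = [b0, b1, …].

  [0] addr=0x2b blk=2 s=0: MISS | VC []
  [1] addr=0x23 blk=2 s=0: L1-HIT | VC []
  [2] addr=0x6a blk=6 s=0: MISS | VC [2]
  [3] addr=0xc8 blk=12 s=0: MISS | VC [2, 6]
  [4] addr=0x24 blk=2 s=0: VC-HIT | VC [12, 6]
  [5] addr=0x6e blk=6 s=0: VC-HIT | VC [12, 2]
  [6] addr=0x2d blk=2 s=0: VC-HIT | VC [12, 6]
  [7] addr=0x60 blk=6 s=0: VC-HIT | VC [12, 2]
  [8] addr=0x20 blk=2 s=0: VC-HIT | VC [12, 6]
  [9] addr=0x29 blk=2 s=0: L1-HIT | VC [12, 6]
  [10] addr=0xcb blk=12 s=0: VC-HIT | VC [2, 6]
  [11] addr=0x2c blk=2 s=0: VC-HIT | VC [12, 6]
  [12] addr=0x6e blk=6 s=0: VC-HIT | VC [12, 2]
  [13] addr=0xc2 blk=12 s=0: VC-HIT | VC [6, 2]
  [14] addr=0x22 blk=2 s=0: VC-HIT | VC [6, 12]

VC = [6, 12]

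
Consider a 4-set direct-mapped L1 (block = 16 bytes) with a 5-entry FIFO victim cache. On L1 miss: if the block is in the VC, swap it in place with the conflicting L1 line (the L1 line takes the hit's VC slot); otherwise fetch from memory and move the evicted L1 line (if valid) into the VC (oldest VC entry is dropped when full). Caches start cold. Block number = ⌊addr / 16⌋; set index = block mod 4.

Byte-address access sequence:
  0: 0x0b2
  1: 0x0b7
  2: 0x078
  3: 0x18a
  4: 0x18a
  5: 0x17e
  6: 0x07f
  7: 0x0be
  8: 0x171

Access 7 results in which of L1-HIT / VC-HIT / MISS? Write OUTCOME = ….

0: 0xb2 (blk 11, set 3) → MISS  vc=[]
1: 0xb7 (blk 11, set 3) → L1-HIT  vc=[]
2: 0x78 (blk 7, set 3) → MISS  vc=[11]
3: 0x18a (blk 24, set 0) → MISS  vc=[11]
4: 0x18a (blk 24, set 0) → L1-HIT  vc=[11]
5: 0x17e (blk 23, set 3) → MISS  vc=[11, 7]
6: 0x7f (blk 7, set 3) → VC-HIT  vc=[11, 23]
7: 0xbe (blk 11, set 3) → VC-HIT  vc=[7, 23]
8: 0x171 (blk 23, set 3) → VC-HIT  vc=[7, 11]

OUTCOME = VC-HIT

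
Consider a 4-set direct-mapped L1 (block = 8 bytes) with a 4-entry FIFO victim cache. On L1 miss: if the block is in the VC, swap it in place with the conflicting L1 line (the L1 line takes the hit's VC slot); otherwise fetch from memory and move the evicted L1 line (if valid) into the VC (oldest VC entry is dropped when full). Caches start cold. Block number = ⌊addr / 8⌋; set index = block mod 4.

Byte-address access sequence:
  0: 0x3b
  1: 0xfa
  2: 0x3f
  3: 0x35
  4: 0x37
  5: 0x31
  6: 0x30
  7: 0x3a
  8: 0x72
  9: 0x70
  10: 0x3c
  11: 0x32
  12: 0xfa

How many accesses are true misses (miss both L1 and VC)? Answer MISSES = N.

#0 0x3b→b7/s3 MISS; vc=[]
#1 0xfa→b31/s3 MISS; vc=[7]
#2 0x3f→b7/s3 VC-HIT; vc=[31]
#3 0x35→b6/s2 MISS; vc=[31]
#4 0x37→b6/s2 L1-HIT; vc=[31]
#5 0x31→b6/s2 L1-HIT; vc=[31]
#6 0x30→b6/s2 L1-HIT; vc=[31]
#7 0x3a→b7/s3 L1-HIT; vc=[31]
#8 0x72→b14/s2 MISS; vc=[31,6]
#9 0x70→b14/s2 L1-HIT; vc=[31,6]
#10 0x3c→b7/s3 L1-HIT; vc=[31,6]
#11 0x32→b6/s2 VC-HIT; vc=[31,14]
#12 0xfa→b31/s3 VC-HIT; vc=[7,14]

MISSES = 4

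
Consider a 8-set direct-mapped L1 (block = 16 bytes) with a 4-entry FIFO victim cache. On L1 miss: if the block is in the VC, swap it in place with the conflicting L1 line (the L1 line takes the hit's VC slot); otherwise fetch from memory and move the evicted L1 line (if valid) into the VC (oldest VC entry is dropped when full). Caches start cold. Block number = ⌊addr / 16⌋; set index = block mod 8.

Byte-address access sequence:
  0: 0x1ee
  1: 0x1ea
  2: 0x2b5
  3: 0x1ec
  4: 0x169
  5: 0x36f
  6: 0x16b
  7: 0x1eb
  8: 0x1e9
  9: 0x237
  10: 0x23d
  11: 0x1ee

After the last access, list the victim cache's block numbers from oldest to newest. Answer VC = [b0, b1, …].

  [0] addr=0x1ee blk=30 s=6: MISS | VC []
  [1] addr=0x1ea blk=30 s=6: L1-HIT | VC []
  [2] addr=0x2b5 blk=43 s=3: MISS | VC []
  [3] addr=0x1ec blk=30 s=6: L1-HIT | VC []
  [4] addr=0x169 blk=22 s=6: MISS | VC [30]
  [5] addr=0x36f blk=54 s=6: MISS | VC [30, 22]
  [6] addr=0x16b blk=22 s=6: VC-HIT | VC [30, 54]
  [7] addr=0x1eb blk=30 s=6: VC-HIT | VC [22, 54]
  [8] addr=0x1e9 blk=30 s=6: L1-HIT | VC [22, 54]
  [9] addr=0x237 blk=35 s=3: MISS | VC [22, 54, 43]
  [10] addr=0x23d blk=35 s=3: L1-HIT | VC [22, 54, 43]
  [11] addr=0x1ee blk=30 s=6: L1-HIT | VC [22, 54, 43]

VC = [22, 54, 43]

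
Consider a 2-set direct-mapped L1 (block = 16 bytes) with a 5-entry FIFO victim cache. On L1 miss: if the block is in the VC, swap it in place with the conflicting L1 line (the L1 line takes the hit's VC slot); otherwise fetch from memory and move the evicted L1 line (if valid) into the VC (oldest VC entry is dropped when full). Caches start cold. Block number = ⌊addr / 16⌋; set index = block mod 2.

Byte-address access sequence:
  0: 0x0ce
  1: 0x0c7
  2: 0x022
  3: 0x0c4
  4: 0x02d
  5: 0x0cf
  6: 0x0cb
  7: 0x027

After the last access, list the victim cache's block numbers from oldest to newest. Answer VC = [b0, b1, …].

VC = [12]

0: 0xce (blk 12, set 0) → MISS  vc=[]
1: 0xc7 (blk 12, set 0) → L1-HIT  vc=[]
2: 0x22 (blk 2, set 0) → MISS  vc=[12]
3: 0xc4 (blk 12, set 0) → VC-HIT  vc=[2]
4: 0x2d (blk 2, set 0) → VC-HIT  vc=[12]
5: 0xcf (blk 12, set 0) → VC-HIT  vc=[2]
6: 0xcb (blk 12, set 0) → L1-HIT  vc=[2]
7: 0x27 (blk 2, set 0) → VC-HIT  vc=[12]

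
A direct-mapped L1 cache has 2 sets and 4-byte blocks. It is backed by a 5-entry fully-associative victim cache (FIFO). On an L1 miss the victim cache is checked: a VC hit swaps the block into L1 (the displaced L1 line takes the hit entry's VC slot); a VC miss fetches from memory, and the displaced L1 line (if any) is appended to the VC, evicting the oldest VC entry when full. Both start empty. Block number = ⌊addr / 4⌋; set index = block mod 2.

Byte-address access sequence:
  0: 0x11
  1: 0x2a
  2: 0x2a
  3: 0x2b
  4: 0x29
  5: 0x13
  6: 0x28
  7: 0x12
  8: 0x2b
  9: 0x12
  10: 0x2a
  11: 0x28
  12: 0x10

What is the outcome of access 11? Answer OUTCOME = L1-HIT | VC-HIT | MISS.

#0 0x11→b4/s0 MISS; vc=[]
#1 0x2a→b10/s0 MISS; vc=[4]
#2 0x2a→b10/s0 L1-HIT; vc=[4]
#3 0x2b→b10/s0 L1-HIT; vc=[4]
#4 0x29→b10/s0 L1-HIT; vc=[4]
#5 0x13→b4/s0 VC-HIT; vc=[10]
#6 0x28→b10/s0 VC-HIT; vc=[4]
#7 0x12→b4/s0 VC-HIT; vc=[10]
#8 0x2b→b10/s0 VC-HIT; vc=[4]
#9 0x12→b4/s0 VC-HIT; vc=[10]
#10 0x2a→b10/s0 VC-HIT; vc=[4]
#11 0x28→b10/s0 L1-HIT; vc=[4]
#12 0x10→b4/s0 VC-HIT; vc=[10]

OUTCOME = L1-HIT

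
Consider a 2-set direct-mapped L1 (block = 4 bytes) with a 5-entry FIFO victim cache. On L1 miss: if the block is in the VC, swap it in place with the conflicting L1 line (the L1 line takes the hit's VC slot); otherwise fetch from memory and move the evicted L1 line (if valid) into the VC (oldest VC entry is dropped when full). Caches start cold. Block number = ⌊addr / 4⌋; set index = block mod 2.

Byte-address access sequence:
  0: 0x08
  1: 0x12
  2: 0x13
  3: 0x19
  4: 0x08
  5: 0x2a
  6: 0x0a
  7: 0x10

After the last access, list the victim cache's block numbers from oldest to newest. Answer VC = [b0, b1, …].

#0 0x8→b2/s0 MISS; vc=[]
#1 0x12→b4/s0 MISS; vc=[2]
#2 0x13→b4/s0 L1-HIT; vc=[2]
#3 0x19→b6/s0 MISS; vc=[2,4]
#4 0x8→b2/s0 VC-HIT; vc=[6,4]
#5 0x2a→b10/s0 MISS; vc=[6,4,2]
#6 0xa→b2/s0 VC-HIT; vc=[6,4,10]
#7 0x10→b4/s0 VC-HIT; vc=[6,2,10]

VC = [6, 2, 10]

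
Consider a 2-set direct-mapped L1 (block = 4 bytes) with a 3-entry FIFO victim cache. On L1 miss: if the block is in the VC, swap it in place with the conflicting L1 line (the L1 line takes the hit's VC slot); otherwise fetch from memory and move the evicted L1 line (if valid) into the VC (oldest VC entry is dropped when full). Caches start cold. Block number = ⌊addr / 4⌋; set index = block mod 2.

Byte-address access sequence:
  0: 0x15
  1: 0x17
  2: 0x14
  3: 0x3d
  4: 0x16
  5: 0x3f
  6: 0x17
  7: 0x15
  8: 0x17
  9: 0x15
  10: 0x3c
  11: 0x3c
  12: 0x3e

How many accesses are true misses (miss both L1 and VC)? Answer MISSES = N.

MISSES = 2

  [0] addr=0x15 blk=5 s=1: MISS | VC []
  [1] addr=0x17 blk=5 s=1: L1-HIT | VC []
  [2] addr=0x14 blk=5 s=1: L1-HIT | VC []
  [3] addr=0x3d blk=15 s=1: MISS | VC [5]
  [4] addr=0x16 blk=5 s=1: VC-HIT | VC [15]
  [5] addr=0x3f blk=15 s=1: VC-HIT | VC [5]
  [6] addr=0x17 blk=5 s=1: VC-HIT | VC [15]
  [7] addr=0x15 blk=5 s=1: L1-HIT | VC [15]
  [8] addr=0x17 blk=5 s=1: L1-HIT | VC [15]
  [9] addr=0x15 blk=5 s=1: L1-HIT | VC [15]
  [10] addr=0x3c blk=15 s=1: VC-HIT | VC [5]
  [11] addr=0x3c blk=15 s=1: L1-HIT | VC [5]
  [12] addr=0x3e blk=15 s=1: L1-HIT | VC [5]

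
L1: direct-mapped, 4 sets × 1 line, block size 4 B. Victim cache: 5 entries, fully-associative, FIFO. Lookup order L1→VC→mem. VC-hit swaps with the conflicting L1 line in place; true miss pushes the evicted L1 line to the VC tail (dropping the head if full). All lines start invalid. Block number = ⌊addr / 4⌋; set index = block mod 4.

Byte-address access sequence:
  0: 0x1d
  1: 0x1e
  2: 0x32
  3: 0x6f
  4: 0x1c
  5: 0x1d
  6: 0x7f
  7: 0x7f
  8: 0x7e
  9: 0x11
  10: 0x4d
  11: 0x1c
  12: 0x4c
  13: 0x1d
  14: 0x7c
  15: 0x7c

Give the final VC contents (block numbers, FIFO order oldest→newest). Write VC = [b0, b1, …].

#0 0x1d→b7/s3 MISS; vc=[]
#1 0x1e→b7/s3 L1-HIT; vc=[]
#2 0x32→b12/s0 MISS; vc=[]
#3 0x6f→b27/s3 MISS; vc=[7]
#4 0x1c→b7/s3 VC-HIT; vc=[27]
#5 0x1d→b7/s3 L1-HIT; vc=[27]
#6 0x7f→b31/s3 MISS; vc=[27,7]
#7 0x7f→b31/s3 L1-HIT; vc=[27,7]
#8 0x7e→b31/s3 L1-HIT; vc=[27,7]
#9 0x11→b4/s0 MISS; vc=[27,7,12]
#10 0x4d→b19/s3 MISS; vc=[27,7,12,31]
#11 0x1c→b7/s3 VC-HIT; vc=[27,19,12,31]
#12 0x4c→b19/s3 VC-HIT; vc=[27,7,12,31]
#13 0x1d→b7/s3 VC-HIT; vc=[27,19,12,31]
#14 0x7c→b31/s3 VC-HIT; vc=[27,19,12,7]
#15 0x7c→b31/s3 L1-HIT; vc=[27,19,12,7]

VC = [27, 19, 12, 7]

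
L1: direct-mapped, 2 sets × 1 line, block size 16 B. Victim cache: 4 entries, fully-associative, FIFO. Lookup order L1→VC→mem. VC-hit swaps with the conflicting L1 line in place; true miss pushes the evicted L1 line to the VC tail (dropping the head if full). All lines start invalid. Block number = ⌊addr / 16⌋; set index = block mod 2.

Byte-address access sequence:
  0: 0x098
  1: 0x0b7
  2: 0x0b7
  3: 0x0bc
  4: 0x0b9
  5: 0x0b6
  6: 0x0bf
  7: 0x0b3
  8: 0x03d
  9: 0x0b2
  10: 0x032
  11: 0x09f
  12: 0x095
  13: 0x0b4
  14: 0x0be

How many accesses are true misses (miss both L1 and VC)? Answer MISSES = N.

MISSES = 3

#0 0x98→b9/s1 MISS; vc=[]
#1 0xb7→b11/s1 MISS; vc=[9]
#2 0xb7→b11/s1 L1-HIT; vc=[9]
#3 0xbc→b11/s1 L1-HIT; vc=[9]
#4 0xb9→b11/s1 L1-HIT; vc=[9]
#5 0xb6→b11/s1 L1-HIT; vc=[9]
#6 0xbf→b11/s1 L1-HIT; vc=[9]
#7 0xb3→b11/s1 L1-HIT; vc=[9]
#8 0x3d→b3/s1 MISS; vc=[9,11]
#9 0xb2→b11/s1 VC-HIT; vc=[9,3]
#10 0x32→b3/s1 VC-HIT; vc=[9,11]
#11 0x9f→b9/s1 VC-HIT; vc=[3,11]
#12 0x95→b9/s1 L1-HIT; vc=[3,11]
#13 0xb4→b11/s1 VC-HIT; vc=[3,9]
#14 0xbe→b11/s1 L1-HIT; vc=[3,9]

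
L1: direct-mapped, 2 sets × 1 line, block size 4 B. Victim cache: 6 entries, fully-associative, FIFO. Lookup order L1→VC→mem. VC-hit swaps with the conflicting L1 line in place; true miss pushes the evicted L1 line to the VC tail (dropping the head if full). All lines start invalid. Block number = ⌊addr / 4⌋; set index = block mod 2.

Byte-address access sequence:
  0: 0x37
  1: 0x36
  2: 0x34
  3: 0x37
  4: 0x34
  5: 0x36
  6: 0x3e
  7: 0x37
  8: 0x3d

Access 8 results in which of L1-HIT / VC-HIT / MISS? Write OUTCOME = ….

0: 0x37 (blk 13, set 1) → MISS  vc=[]
1: 0x36 (blk 13, set 1) → L1-HIT  vc=[]
2: 0x34 (blk 13, set 1) → L1-HIT  vc=[]
3: 0x37 (blk 13, set 1) → L1-HIT  vc=[]
4: 0x34 (blk 13, set 1) → L1-HIT  vc=[]
5: 0x36 (blk 13, set 1) → L1-HIT  vc=[]
6: 0x3e (blk 15, set 1) → MISS  vc=[13]
7: 0x37 (blk 13, set 1) → VC-HIT  vc=[15]
8: 0x3d (blk 15, set 1) → VC-HIT  vc=[13]

OUTCOME = VC-HIT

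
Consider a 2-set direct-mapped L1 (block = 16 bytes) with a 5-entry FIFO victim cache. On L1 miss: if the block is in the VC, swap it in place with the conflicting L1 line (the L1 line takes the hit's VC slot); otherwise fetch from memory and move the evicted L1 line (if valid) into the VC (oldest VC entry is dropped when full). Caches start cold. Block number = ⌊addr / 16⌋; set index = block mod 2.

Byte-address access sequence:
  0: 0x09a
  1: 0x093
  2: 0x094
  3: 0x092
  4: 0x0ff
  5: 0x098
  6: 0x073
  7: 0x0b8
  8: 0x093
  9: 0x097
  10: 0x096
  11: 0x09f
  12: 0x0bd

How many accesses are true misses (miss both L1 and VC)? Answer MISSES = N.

MISSES = 4

#0 0x9a→b9/s1 MISS; vc=[]
#1 0x93→b9/s1 L1-HIT; vc=[]
#2 0x94→b9/s1 L1-HIT; vc=[]
#3 0x92→b9/s1 L1-HIT; vc=[]
#4 0xff→b15/s1 MISS; vc=[9]
#5 0x98→b9/s1 VC-HIT; vc=[15]
#6 0x73→b7/s1 MISS; vc=[15,9]
#7 0xb8→b11/s1 MISS; vc=[15,9,7]
#8 0x93→b9/s1 VC-HIT; vc=[15,11,7]
#9 0x97→b9/s1 L1-HIT; vc=[15,11,7]
#10 0x96→b9/s1 L1-HIT; vc=[15,11,7]
#11 0x9f→b9/s1 L1-HIT; vc=[15,11,7]
#12 0xbd→b11/s1 VC-HIT; vc=[15,9,7]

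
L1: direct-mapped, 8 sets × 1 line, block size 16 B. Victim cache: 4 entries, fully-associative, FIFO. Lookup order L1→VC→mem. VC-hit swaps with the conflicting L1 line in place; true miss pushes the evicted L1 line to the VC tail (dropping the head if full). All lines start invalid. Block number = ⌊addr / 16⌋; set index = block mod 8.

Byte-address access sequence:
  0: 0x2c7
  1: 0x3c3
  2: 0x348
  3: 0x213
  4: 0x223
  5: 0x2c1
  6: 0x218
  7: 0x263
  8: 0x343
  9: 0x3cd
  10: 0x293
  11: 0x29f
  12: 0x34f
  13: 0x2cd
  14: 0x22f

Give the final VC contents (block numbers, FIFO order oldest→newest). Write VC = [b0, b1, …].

0: 0x2c7 (blk 44, set 4) → MISS  vc=[]
1: 0x3c3 (blk 60, set 4) → MISS  vc=[44]
2: 0x348 (blk 52, set 4) → MISS  vc=[44, 60]
3: 0x213 (blk 33, set 1) → MISS  vc=[44, 60]
4: 0x223 (blk 34, set 2) → MISS  vc=[44, 60]
5: 0x2c1 (blk 44, set 4) → VC-HIT  vc=[52, 60]
6: 0x218 (blk 33, set 1) → L1-HIT  vc=[52, 60]
7: 0x263 (blk 38, set 6) → MISS  vc=[52, 60]
8: 0x343 (blk 52, set 4) → VC-HIT  vc=[44, 60]
9: 0x3cd (blk 60, set 4) → VC-HIT  vc=[44, 52]
10: 0x293 (blk 41, set 1) → MISS  vc=[44, 52, 33]
11: 0x29f (blk 41, set 1) → L1-HIT  vc=[44, 52, 33]
12: 0x34f (blk 52, set 4) → VC-HIT  vc=[44, 60, 33]
13: 0x2cd (blk 44, set 4) → VC-HIT  vc=[52, 60, 33]
14: 0x22f (blk 34, set 2) → L1-HIT  vc=[52, 60, 33]

VC = [52, 60, 33]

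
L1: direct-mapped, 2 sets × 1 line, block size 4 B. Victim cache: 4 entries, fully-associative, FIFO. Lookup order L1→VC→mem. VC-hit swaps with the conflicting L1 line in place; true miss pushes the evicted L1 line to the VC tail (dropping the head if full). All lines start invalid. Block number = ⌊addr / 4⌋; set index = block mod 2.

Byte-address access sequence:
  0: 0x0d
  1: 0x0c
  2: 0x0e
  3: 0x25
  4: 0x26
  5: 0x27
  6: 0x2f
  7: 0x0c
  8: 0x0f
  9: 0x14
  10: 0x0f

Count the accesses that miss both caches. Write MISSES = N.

MISSES = 4

0: 0xd (blk 3, set 1) → MISS  vc=[]
1: 0xc (blk 3, set 1) → L1-HIT  vc=[]
2: 0xe (blk 3, set 1) → L1-HIT  vc=[]
3: 0x25 (blk 9, set 1) → MISS  vc=[3]
4: 0x26 (blk 9, set 1) → L1-HIT  vc=[3]
5: 0x27 (blk 9, set 1) → L1-HIT  vc=[3]
6: 0x2f (blk 11, set 1) → MISS  vc=[3, 9]
7: 0xc (blk 3, set 1) → VC-HIT  vc=[11, 9]
8: 0xf (blk 3, set 1) → L1-HIT  vc=[11, 9]
9: 0x14 (blk 5, set 1) → MISS  vc=[11, 9, 3]
10: 0xf (blk 3, set 1) → VC-HIT  vc=[11, 9, 5]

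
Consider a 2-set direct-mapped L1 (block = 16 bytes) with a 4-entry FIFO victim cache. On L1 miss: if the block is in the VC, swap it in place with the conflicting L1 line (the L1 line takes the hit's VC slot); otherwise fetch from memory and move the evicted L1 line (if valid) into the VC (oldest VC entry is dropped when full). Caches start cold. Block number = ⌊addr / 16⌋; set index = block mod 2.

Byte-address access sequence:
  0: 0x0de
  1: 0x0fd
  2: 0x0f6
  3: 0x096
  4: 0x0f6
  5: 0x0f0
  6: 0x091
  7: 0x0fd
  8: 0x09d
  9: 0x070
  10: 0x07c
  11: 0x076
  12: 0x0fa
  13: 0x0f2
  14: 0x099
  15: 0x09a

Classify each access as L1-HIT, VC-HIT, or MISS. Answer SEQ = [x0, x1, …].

  [0] addr=0xde blk=13 s=1: MISS | VC []
  [1] addr=0xfd blk=15 s=1: MISS | VC [13]
  [2] addr=0xf6 blk=15 s=1: L1-HIT | VC [13]
  [3] addr=0x96 blk=9 s=1: MISS | VC [13, 15]
  [4] addr=0xf6 blk=15 s=1: VC-HIT | VC [13, 9]
  [5] addr=0xf0 blk=15 s=1: L1-HIT | VC [13, 9]
  [6] addr=0x91 blk=9 s=1: VC-HIT | VC [13, 15]
  [7] addr=0xfd blk=15 s=1: VC-HIT | VC [13, 9]
  [8] addr=0x9d blk=9 s=1: VC-HIT | VC [13, 15]
  [9] addr=0x70 blk=7 s=1: MISS | VC [13, 15, 9]
  [10] addr=0x7c blk=7 s=1: L1-HIT | VC [13, 15, 9]
  [11] addr=0x76 blk=7 s=1: L1-HIT | VC [13, 15, 9]
  [12] addr=0xfa blk=15 s=1: VC-HIT | VC [13, 7, 9]
  [13] addr=0xf2 blk=15 s=1: L1-HIT | VC [13, 7, 9]
  [14] addr=0x99 blk=9 s=1: VC-HIT | VC [13, 7, 15]
  [15] addr=0x9a blk=9 s=1: L1-HIT | VC [13, 7, 15]

SEQ = [MISS, MISS, L1-HIT, MISS, VC-HIT, L1-HIT, VC-HIT, VC-HIT, VC-HIT, MISS, L1-HIT, L1-HIT, VC-HIT, L1-HIT, VC-HIT, L1-HIT]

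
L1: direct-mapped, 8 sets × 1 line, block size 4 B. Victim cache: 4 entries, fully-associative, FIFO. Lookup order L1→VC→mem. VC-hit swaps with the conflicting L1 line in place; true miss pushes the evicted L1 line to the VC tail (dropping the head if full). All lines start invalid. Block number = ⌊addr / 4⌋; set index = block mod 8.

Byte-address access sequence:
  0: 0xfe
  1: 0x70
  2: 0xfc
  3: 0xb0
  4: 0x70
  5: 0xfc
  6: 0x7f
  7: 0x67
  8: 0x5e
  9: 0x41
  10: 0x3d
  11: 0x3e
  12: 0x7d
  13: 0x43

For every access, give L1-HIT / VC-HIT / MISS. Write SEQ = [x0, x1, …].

SEQ = [MISS, MISS, L1-HIT, MISS, VC-HIT, L1-HIT, MISS, MISS, MISS, MISS, MISS, L1-HIT, VC-HIT, L1-HIT]

#0 0xfe→b63/s7 MISS; vc=[]
#1 0x70→b28/s4 MISS; vc=[]
#2 0xfc→b63/s7 L1-HIT; vc=[]
#3 0xb0→b44/s4 MISS; vc=[28]
#4 0x70→b28/s4 VC-HIT; vc=[44]
#5 0xfc→b63/s7 L1-HIT; vc=[44]
#6 0x7f→b31/s7 MISS; vc=[44,63]
#7 0x67→b25/s1 MISS; vc=[44,63]
#8 0x5e→b23/s7 MISS; vc=[44,63,31]
#9 0x41→b16/s0 MISS; vc=[44,63,31]
#10 0x3d→b15/s7 MISS; vc=[44,63,31,23]
#11 0x3e→b15/s7 L1-HIT; vc=[44,63,31,23]
#12 0x7d→b31/s7 VC-HIT; vc=[44,63,15,23]
#13 0x43→b16/s0 L1-HIT; vc=[44,63,15,23]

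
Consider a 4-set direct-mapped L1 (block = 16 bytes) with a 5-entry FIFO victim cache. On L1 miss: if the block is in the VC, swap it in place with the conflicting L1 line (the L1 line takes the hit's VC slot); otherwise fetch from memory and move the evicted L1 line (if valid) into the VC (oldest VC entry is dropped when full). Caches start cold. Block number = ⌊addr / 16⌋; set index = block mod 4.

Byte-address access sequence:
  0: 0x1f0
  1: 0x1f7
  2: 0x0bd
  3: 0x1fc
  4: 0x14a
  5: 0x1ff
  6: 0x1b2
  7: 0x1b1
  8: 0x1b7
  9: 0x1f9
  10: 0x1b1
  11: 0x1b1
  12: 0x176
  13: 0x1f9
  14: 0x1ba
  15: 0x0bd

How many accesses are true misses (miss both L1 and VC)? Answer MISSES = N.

MISSES = 5

  [0] addr=0x1f0 blk=31 s=3: MISS | VC []
  [1] addr=0x1f7 blk=31 s=3: L1-HIT | VC []
  [2] addr=0xbd blk=11 s=3: MISS | VC [31]
  [3] addr=0x1fc blk=31 s=3: VC-HIT | VC [11]
  [4] addr=0x14a blk=20 s=0: MISS | VC [11]
  [5] addr=0x1ff blk=31 s=3: L1-HIT | VC [11]
  [6] addr=0x1b2 blk=27 s=3: MISS | VC [11, 31]
  [7] addr=0x1b1 blk=27 s=3: L1-HIT | VC [11, 31]
  [8] addr=0x1b7 blk=27 s=3: L1-HIT | VC [11, 31]
  [9] addr=0x1f9 blk=31 s=3: VC-HIT | VC [11, 27]
  [10] addr=0x1b1 blk=27 s=3: VC-HIT | VC [11, 31]
  [11] addr=0x1b1 blk=27 s=3: L1-HIT | VC [11, 31]
  [12] addr=0x176 blk=23 s=3: MISS | VC [11, 31, 27]
  [13] addr=0x1f9 blk=31 s=3: VC-HIT | VC [11, 23, 27]
  [14] addr=0x1ba blk=27 s=3: VC-HIT | VC [11, 23, 31]
  [15] addr=0xbd blk=11 s=3: VC-HIT | VC [27, 23, 31]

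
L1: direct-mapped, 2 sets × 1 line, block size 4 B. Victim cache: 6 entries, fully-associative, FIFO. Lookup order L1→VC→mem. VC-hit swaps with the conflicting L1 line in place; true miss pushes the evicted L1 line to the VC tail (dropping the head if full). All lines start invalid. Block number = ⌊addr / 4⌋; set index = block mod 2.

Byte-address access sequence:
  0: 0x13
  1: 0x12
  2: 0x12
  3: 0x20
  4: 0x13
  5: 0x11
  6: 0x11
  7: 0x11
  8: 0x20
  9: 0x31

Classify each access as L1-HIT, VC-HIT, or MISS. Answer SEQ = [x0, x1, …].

0: 0x13 (blk 4, set 0) → MISS  vc=[]
1: 0x12 (blk 4, set 0) → L1-HIT  vc=[]
2: 0x12 (blk 4, set 0) → L1-HIT  vc=[]
3: 0x20 (blk 8, set 0) → MISS  vc=[4]
4: 0x13 (blk 4, set 0) → VC-HIT  vc=[8]
5: 0x11 (blk 4, set 0) → L1-HIT  vc=[8]
6: 0x11 (blk 4, set 0) → L1-HIT  vc=[8]
7: 0x11 (blk 4, set 0) → L1-HIT  vc=[8]
8: 0x20 (blk 8, set 0) → VC-HIT  vc=[4]
9: 0x31 (blk 12, set 0) → MISS  vc=[4, 8]

SEQ = [MISS, L1-HIT, L1-HIT, MISS, VC-HIT, L1-HIT, L1-HIT, L1-HIT, VC-HIT, MISS]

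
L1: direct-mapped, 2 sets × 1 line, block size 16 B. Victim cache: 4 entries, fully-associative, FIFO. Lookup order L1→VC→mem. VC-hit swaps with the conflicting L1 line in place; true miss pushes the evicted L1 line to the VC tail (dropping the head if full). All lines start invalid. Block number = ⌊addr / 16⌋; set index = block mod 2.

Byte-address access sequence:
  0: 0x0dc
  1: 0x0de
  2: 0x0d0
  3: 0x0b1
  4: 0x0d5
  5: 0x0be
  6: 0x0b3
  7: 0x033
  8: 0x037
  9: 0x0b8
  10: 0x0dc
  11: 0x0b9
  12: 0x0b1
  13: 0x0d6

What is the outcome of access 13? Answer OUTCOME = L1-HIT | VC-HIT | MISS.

  [0] addr=0xdc blk=13 s=1: MISS | VC []
  [1] addr=0xde blk=13 s=1: L1-HIT | VC []
  [2] addr=0xd0 blk=13 s=1: L1-HIT | VC []
  [3] addr=0xb1 blk=11 s=1: MISS | VC [13]
  [4] addr=0xd5 blk=13 s=1: VC-HIT | VC [11]
  [5] addr=0xbe blk=11 s=1: VC-HIT | VC [13]
  [6] addr=0xb3 blk=11 s=1: L1-HIT | VC [13]
  [7] addr=0x33 blk=3 s=1: MISS | VC [13, 11]
  [8] addr=0x37 blk=3 s=1: L1-HIT | VC [13, 11]
  [9] addr=0xb8 blk=11 s=1: VC-HIT | VC [13, 3]
  [10] addr=0xdc blk=13 s=1: VC-HIT | VC [11, 3]
  [11] addr=0xb9 blk=11 s=1: VC-HIT | VC [13, 3]
  [12] addr=0xb1 blk=11 s=1: L1-HIT | VC [13, 3]
  [13] addr=0xd6 blk=13 s=1: VC-HIT | VC [11, 3]

OUTCOME = VC-HIT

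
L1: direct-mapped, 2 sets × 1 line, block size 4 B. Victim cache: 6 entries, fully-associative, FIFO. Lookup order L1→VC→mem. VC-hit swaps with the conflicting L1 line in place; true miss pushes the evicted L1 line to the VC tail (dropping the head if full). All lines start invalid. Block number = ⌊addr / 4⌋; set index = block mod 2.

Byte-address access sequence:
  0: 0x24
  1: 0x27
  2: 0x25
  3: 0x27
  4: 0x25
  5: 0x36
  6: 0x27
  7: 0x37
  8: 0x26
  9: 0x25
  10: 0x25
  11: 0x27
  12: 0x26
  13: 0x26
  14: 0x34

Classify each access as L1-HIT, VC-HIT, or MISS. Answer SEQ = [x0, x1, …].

  [0] addr=0x24 blk=9 s=1: MISS | VC []
  [1] addr=0x27 blk=9 s=1: L1-HIT | VC []
  [2] addr=0x25 blk=9 s=1: L1-HIT | VC []
  [3] addr=0x27 blk=9 s=1: L1-HIT | VC []
  [4] addr=0x25 blk=9 s=1: L1-HIT | VC []
  [5] addr=0x36 blk=13 s=1: MISS | VC [9]
  [6] addr=0x27 blk=9 s=1: VC-HIT | VC [13]
  [7] addr=0x37 blk=13 s=1: VC-HIT | VC [9]
  [8] addr=0x26 blk=9 s=1: VC-HIT | VC [13]
  [9] addr=0x25 blk=9 s=1: L1-HIT | VC [13]
  [10] addr=0x25 blk=9 s=1: L1-HIT | VC [13]
  [11] addr=0x27 blk=9 s=1: L1-HIT | VC [13]
  [12] addr=0x26 blk=9 s=1: L1-HIT | VC [13]
  [13] addr=0x26 blk=9 s=1: L1-HIT | VC [13]
  [14] addr=0x34 blk=13 s=1: VC-HIT | VC [9]

SEQ = [MISS, L1-HIT, L1-HIT, L1-HIT, L1-HIT, MISS, VC-HIT, VC-HIT, VC-HIT, L1-HIT, L1-HIT, L1-HIT, L1-HIT, L1-HIT, VC-HIT]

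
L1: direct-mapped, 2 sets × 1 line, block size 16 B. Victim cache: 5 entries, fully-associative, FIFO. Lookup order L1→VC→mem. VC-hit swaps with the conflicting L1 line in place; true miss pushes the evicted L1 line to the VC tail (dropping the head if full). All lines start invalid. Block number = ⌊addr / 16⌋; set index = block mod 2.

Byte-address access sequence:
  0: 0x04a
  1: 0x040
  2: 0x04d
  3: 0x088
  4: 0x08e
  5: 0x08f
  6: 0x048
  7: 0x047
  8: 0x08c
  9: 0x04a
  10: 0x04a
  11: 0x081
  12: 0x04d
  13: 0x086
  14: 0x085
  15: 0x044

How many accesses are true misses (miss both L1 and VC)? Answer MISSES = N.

#0 0x4a→b4/s0 MISS; vc=[]
#1 0x40→b4/s0 L1-HIT; vc=[]
#2 0x4d→b4/s0 L1-HIT; vc=[]
#3 0x88→b8/s0 MISS; vc=[4]
#4 0x8e→b8/s0 L1-HIT; vc=[4]
#5 0x8f→b8/s0 L1-HIT; vc=[4]
#6 0x48→b4/s0 VC-HIT; vc=[8]
#7 0x47→b4/s0 L1-HIT; vc=[8]
#8 0x8c→b8/s0 VC-HIT; vc=[4]
#9 0x4a→b4/s0 VC-HIT; vc=[8]
#10 0x4a→b4/s0 L1-HIT; vc=[8]
#11 0x81→b8/s0 VC-HIT; vc=[4]
#12 0x4d→b4/s0 VC-HIT; vc=[8]
#13 0x86→b8/s0 VC-HIT; vc=[4]
#14 0x85→b8/s0 L1-HIT; vc=[4]
#15 0x44→b4/s0 VC-HIT; vc=[8]

MISSES = 2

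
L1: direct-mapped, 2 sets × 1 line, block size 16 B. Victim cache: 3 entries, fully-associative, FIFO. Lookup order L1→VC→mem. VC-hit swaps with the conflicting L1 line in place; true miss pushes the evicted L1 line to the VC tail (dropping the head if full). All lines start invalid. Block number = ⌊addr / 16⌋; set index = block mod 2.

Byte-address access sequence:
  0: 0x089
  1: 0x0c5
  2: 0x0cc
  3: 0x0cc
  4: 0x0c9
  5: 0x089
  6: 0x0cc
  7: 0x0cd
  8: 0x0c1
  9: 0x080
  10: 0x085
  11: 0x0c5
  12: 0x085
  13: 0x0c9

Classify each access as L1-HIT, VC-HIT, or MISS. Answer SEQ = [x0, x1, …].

SEQ = [MISS, MISS, L1-HIT, L1-HIT, L1-HIT, VC-HIT, VC-HIT, L1-HIT, L1-HIT, VC-HIT, L1-HIT, VC-HIT, VC-HIT, VC-HIT]

#0 0x89→b8/s0 MISS; vc=[]
#1 0xc5→b12/s0 MISS; vc=[8]
#2 0xcc→b12/s0 L1-HIT; vc=[8]
#3 0xcc→b12/s0 L1-HIT; vc=[8]
#4 0xc9→b12/s0 L1-HIT; vc=[8]
#5 0x89→b8/s0 VC-HIT; vc=[12]
#6 0xcc→b12/s0 VC-HIT; vc=[8]
#7 0xcd→b12/s0 L1-HIT; vc=[8]
#8 0xc1→b12/s0 L1-HIT; vc=[8]
#9 0x80→b8/s0 VC-HIT; vc=[12]
#10 0x85→b8/s0 L1-HIT; vc=[12]
#11 0xc5→b12/s0 VC-HIT; vc=[8]
#12 0x85→b8/s0 VC-HIT; vc=[12]
#13 0xc9→b12/s0 VC-HIT; vc=[8]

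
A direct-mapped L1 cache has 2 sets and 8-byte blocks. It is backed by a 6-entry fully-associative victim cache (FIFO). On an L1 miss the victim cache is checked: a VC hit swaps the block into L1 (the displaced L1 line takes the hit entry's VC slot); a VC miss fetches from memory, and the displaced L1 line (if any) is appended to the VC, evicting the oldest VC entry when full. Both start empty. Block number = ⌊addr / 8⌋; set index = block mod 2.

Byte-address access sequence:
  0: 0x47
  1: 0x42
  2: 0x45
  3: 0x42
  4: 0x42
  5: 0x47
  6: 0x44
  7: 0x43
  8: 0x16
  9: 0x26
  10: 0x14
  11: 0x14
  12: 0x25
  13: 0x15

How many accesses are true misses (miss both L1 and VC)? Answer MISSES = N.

#0 0x47→b8/s0 MISS; vc=[]
#1 0x42→b8/s0 L1-HIT; vc=[]
#2 0x45→b8/s0 L1-HIT; vc=[]
#3 0x42→b8/s0 L1-HIT; vc=[]
#4 0x42→b8/s0 L1-HIT; vc=[]
#5 0x47→b8/s0 L1-HIT; vc=[]
#6 0x44→b8/s0 L1-HIT; vc=[]
#7 0x43→b8/s0 L1-HIT; vc=[]
#8 0x16→b2/s0 MISS; vc=[8]
#9 0x26→b4/s0 MISS; vc=[8,2]
#10 0x14→b2/s0 VC-HIT; vc=[8,4]
#11 0x14→b2/s0 L1-HIT; vc=[8,4]
#12 0x25→b4/s0 VC-HIT; vc=[8,2]
#13 0x15→b2/s0 VC-HIT; vc=[8,4]

MISSES = 3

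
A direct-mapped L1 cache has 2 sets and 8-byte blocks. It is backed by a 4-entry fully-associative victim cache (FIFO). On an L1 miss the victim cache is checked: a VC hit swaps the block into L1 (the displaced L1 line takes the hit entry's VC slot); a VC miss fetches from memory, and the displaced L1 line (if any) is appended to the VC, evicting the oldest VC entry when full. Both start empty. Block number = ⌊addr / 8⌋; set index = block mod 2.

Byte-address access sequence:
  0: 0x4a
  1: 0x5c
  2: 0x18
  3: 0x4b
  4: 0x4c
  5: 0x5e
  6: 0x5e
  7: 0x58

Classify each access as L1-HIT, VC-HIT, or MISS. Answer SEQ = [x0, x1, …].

  [0] addr=0x4a blk=9 s=1: MISS | VC []
  [1] addr=0x5c blk=11 s=1: MISS | VC [9]
  [2] addr=0x18 blk=3 s=1: MISS | VC [9, 11]
  [3] addr=0x4b blk=9 s=1: VC-HIT | VC [3, 11]
  [4] addr=0x4c blk=9 s=1: L1-HIT | VC [3, 11]
  [5] addr=0x5e blk=11 s=1: VC-HIT | VC [3, 9]
  [6] addr=0x5e blk=11 s=1: L1-HIT | VC [3, 9]
  [7] addr=0x58 blk=11 s=1: L1-HIT | VC [3, 9]

SEQ = [MISS, MISS, MISS, VC-HIT, L1-HIT, VC-HIT, L1-HIT, L1-HIT]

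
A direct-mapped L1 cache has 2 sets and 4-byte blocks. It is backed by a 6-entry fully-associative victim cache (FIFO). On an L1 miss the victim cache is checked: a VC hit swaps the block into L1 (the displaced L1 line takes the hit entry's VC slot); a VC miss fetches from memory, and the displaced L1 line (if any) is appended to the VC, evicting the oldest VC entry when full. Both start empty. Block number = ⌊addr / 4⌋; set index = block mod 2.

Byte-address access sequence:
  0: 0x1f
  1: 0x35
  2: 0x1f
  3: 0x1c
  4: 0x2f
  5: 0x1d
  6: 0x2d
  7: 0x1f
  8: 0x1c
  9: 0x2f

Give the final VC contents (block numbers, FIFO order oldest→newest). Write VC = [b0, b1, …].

VC = [13, 7]

  [0] addr=0x1f blk=7 s=1: MISS | VC []
  [1] addr=0x35 blk=13 s=1: MISS | VC [7]
  [2] addr=0x1f blk=7 s=1: VC-HIT | VC [13]
  [3] addr=0x1c blk=7 s=1: L1-HIT | VC [13]
  [4] addr=0x2f blk=11 s=1: MISS | VC [13, 7]
  [5] addr=0x1d blk=7 s=1: VC-HIT | VC [13, 11]
  [6] addr=0x2d blk=11 s=1: VC-HIT | VC [13, 7]
  [7] addr=0x1f blk=7 s=1: VC-HIT | VC [13, 11]
  [8] addr=0x1c blk=7 s=1: L1-HIT | VC [13, 11]
  [9] addr=0x2f blk=11 s=1: VC-HIT | VC [13, 7]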